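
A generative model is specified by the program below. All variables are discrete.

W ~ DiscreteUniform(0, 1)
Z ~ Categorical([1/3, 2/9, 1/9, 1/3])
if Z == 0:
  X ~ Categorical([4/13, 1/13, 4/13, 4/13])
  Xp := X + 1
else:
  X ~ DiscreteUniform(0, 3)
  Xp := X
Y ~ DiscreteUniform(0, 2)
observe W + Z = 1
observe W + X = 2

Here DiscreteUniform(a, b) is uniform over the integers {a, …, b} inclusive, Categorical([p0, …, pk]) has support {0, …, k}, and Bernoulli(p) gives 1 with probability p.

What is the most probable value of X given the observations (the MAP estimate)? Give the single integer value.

argmax_v P(X = v | obs) = 2

Enumerate traces; 6 have nonzero weight after conditioning:
  (W=0, Z=1, X=2, Y=0) weight 1/108
  (W=0, Z=1, X=2, Y=1) weight 1/108
  (W=0, Z=1, X=2, Y=2) weight 1/108
  (W=1, Z=0, X=1, Y=0) weight 1/234
  (W=1, Z=0, X=1, Y=1) weight 1/234
  (W=1, Z=0, X=1, Y=2) weight 1/234
Group by X:
  weight(X=1) = 1/78
  weight(X=2) = 1/36
Total weight = 1/78 + 1/36 = 19/468
P(X=1 | obs) = 1/78 / 19/468 = 6/19
P(X=2 | obs) = 1/36 / 19/468 = 13/19
argmax = 2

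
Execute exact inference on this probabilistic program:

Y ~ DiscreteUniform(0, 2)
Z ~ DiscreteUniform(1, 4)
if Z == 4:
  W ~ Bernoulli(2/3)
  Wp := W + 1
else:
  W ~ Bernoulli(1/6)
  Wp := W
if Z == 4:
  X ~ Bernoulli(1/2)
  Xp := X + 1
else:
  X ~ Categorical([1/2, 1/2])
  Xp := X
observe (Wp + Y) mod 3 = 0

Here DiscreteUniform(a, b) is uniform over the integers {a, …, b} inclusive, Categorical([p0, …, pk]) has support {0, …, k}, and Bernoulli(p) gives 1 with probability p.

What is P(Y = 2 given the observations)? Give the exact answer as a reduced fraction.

Enumerate traces; 16 have nonzero weight after conditioning:
  (Y=0, Z=1, W=0, X=0) weight 5/144
  (Y=0, Z=1, W=0, X=1) weight 5/144
  (Y=0, Z=2, W=0, X=0) weight 5/144
  (Y=0, Z=2, W=0, X=1) weight 5/144
  (Y=0, Z=3, W=0, X=0) weight 5/144
  (Y=0, Z=3, W=0, X=1) weight 5/144
  (Y=1, Z=4, W=1, X=0) weight 1/36
  (Y=1, Z=4, W=1, X=1) weight 1/36
  (Y=2, Z=1, W=1, X=0) weight 1/144
  … 7 more
Group by Y:
  weight(Y=0) = 5/24
  weight(Y=1) = 1/18
  weight(Y=2) = 5/72
Total weight = 5/24 + 1/18 + 5/72 = 1/3
P(Y=0 | obs) = 5/24 / 1/3 = 5/8
P(Y=1 | obs) = 1/18 / 1/3 = 1/6
P(Y=2 | obs) = 5/72 / 1/3 = 5/24

P(Y = 2 | obs) = 5/24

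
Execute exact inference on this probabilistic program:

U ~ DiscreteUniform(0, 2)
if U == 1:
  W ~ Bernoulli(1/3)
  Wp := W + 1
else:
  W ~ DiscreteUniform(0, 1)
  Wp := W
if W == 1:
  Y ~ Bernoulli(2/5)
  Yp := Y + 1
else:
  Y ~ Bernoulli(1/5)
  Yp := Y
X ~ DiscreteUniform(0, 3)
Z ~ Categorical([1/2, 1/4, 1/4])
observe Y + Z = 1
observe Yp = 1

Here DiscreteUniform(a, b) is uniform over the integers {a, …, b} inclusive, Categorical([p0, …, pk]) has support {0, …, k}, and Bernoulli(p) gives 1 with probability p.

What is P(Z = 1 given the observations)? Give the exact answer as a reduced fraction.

Enumerate traces; 24 have nonzero weight after conditioning:
  (U=0, W=0, Y=1, X=0, Z=0) weight 1/240
  (U=0, W=0, Y=1, X=1, Z=0) weight 1/240
  (U=0, W=0, Y=1, X=2, Z=0) weight 1/240
  (U=0, W=0, Y=1, X=3, Z=0) weight 1/240
  (U=0, W=1, Y=0, X=0, Z=1) weight 1/160
  (U=0, W=1, Y=0, X=1, Z=1) weight 1/160
  (U=0, W=1, Y=0, X=2, Z=1) weight 1/160
  (U=0, W=1, Y=0, X=3, Z=1) weight 1/160
  … 16 more
Group by Z:
  weight(Z=0) = 1/18
  weight(Z=1) = 1/15
Total weight = 1/18 + 1/15 = 11/90
P(Z=0 | obs) = 1/18 / 11/90 = 5/11
P(Z=1 | obs) = 1/15 / 11/90 = 6/11

P(Z = 1 | obs) = 6/11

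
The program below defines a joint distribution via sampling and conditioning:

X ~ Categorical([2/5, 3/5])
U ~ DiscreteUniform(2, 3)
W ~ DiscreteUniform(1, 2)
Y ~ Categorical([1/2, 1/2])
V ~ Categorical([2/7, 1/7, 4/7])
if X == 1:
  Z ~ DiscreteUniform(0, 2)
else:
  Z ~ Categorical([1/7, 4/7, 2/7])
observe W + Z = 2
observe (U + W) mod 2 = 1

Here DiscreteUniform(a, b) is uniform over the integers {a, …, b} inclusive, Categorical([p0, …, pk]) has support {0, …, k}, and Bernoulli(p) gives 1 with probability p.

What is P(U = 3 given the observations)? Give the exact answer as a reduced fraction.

Enumerate traces; 24 have nonzero weight after conditioning:
  (X=0, U=2, W=1, Y=0, V=0, Z=1) weight 2/245
  (X=0, U=2, W=1, Y=0, V=1, Z=1) weight 1/245
  (X=0, U=2, W=1, Y=0, V=2, Z=1) weight 4/245
  (X=0, U=2, W=1, Y=1, V=0, Z=1) weight 2/245
  (X=0, U=2, W=1, Y=1, V=1, Z=1) weight 1/245
  (X=0, U=2, W=1, Y=1, V=2, Z=1) weight 4/245
  (X=0, U=3, W=2, Y=0, V=0, Z=0) weight 1/490
  (X=0, U=3, W=2, Y=0, V=1, Z=0) weight 1/980
  … 16 more
Group by U:
  weight(U=2) = 3/28
  weight(U=3) = 9/140
Total weight = 3/28 + 9/140 = 6/35
P(U=2 | obs) = 3/28 / 6/35 = 5/8
P(U=3 | obs) = 9/140 / 6/35 = 3/8

P(U = 3 | obs) = 3/8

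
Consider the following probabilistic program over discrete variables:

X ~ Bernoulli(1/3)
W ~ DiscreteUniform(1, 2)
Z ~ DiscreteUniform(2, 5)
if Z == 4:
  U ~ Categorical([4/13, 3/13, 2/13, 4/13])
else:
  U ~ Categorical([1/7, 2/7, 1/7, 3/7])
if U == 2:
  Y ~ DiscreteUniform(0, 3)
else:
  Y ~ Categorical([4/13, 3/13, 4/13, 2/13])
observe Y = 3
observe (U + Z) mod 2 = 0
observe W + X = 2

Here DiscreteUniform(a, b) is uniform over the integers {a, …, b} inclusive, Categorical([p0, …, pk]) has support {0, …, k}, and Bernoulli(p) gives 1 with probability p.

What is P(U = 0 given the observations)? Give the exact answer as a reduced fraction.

P(U = 0 | obs) = 328/1719

Enumerate traces; 16 have nonzero weight after conditioning:
  (X=0, W=2, Z=2, U=0, Y=3) weight 1/546
  (X=0, W=2, Z=2, U=2, Y=3) weight 1/336
  (X=0, W=2, Z=3, U=1, Y=3) weight 1/273
  (X=0, W=2, Z=3, U=3, Y=3) weight 1/182
  (X=0, W=2, Z=4, U=0, Y=3) weight 2/507
  (X=0, W=2, Z=4, U=2, Y=3) weight 1/312
  (X=0, W=2, Z=5, U=1, Y=3) weight 1/273
  (X=0, W=2, Z=5, U=3, Y=3) weight 1/182
  … 8 more
Group by U:
  weight(U=0) = 41/4732
  weight(U=1) = 1/91
  weight(U=2) = 27/2912
  weight(U=3) = 3/182
Total weight = 41/4732 + 1/91 + 27/2912 + 3/182 = 1719/37856
P(U=0 | obs) = 41/4732 / 1719/37856 = 328/1719
P(U=1 | obs) = 1/91 / 1719/37856 = 416/1719
P(U=2 | obs) = 27/2912 / 1719/37856 = 39/191
P(U=3 | obs) = 3/182 / 1719/37856 = 208/573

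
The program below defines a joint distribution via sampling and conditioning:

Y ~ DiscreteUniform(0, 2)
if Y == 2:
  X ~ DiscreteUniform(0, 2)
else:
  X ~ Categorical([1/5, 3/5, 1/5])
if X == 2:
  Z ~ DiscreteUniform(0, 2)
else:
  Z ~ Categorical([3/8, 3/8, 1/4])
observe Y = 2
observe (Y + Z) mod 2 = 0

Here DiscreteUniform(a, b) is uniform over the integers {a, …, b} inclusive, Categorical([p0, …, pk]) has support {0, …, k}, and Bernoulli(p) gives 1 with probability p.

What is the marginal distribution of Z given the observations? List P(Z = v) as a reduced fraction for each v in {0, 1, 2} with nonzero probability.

Enumerate traces; 6 have nonzero weight after conditioning:
  (Y=2, X=0, Z=0) weight 1/24
  (Y=2, X=0, Z=2) weight 1/36
  (Y=2, X=1, Z=0) weight 1/24
  (Y=2, X=1, Z=2) weight 1/36
  (Y=2, X=2, Z=0) weight 1/27
  (Y=2, X=2, Z=2) weight 1/27
Group by Z:
  weight(Z=0) = 13/108
  weight(Z=2) = 5/54
Total weight = 13/108 + 5/54 = 23/108
P(Z=0 | obs) = 13/108 / 23/108 = 13/23
P(Z=2 | obs) = 5/54 / 23/108 = 10/23

P(Z=0) = 13/23, P(Z=2) = 10/23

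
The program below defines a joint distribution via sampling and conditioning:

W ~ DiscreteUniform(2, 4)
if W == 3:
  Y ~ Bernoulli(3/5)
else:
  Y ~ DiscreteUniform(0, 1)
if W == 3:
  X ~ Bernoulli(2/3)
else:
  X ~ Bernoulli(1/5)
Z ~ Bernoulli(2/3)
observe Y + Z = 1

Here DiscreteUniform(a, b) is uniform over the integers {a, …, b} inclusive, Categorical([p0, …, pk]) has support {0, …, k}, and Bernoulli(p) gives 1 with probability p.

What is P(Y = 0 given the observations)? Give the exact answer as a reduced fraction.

P(Y = 0 | obs) = 7/11

Enumerate traces; 12 have nonzero weight after conditioning:
  (W=2, Y=0, X=0, Z=1) weight 4/45
  (W=2, Y=0, X=1, Z=1) weight 1/45
  (W=2, Y=1, X=0, Z=0) weight 2/45
  (W=2, Y=1, X=1, Z=0) weight 1/90
  (W=3, Y=0, X=0, Z=1) weight 4/135
  (W=3, Y=0, X=1, Z=1) weight 8/135
  (W=3, Y=1, X=0, Z=0) weight 1/45
  (W=3, Y=1, X=1, Z=0) weight 2/45
  … 4 more
Group by Y:
  weight(Y=0) = 14/45
  weight(Y=1) = 8/45
Total weight = 14/45 + 8/45 = 22/45
P(Y=0 | obs) = 14/45 / 22/45 = 7/11
P(Y=1 | obs) = 8/45 / 22/45 = 4/11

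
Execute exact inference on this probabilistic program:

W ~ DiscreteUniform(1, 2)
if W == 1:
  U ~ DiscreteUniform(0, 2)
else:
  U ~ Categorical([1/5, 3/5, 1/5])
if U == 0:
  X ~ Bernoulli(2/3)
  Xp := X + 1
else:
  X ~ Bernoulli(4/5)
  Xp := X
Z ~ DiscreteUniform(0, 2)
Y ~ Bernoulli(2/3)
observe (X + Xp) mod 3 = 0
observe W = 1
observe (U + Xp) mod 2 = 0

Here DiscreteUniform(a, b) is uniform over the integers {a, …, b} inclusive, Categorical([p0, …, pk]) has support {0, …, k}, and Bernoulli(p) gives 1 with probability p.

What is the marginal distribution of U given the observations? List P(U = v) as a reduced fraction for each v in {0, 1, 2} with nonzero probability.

P(U=0) = 10/13, P(U=2) = 3/13

Enumerate traces; 12 have nonzero weight after conditioning:
  (W=1, U=0, X=1, Z=0, Y=0) weight 1/81
  (W=1, U=0, X=1, Z=0, Y=1) weight 2/81
  (W=1, U=0, X=1, Z=1, Y=0) weight 1/81
  (W=1, U=0, X=1, Z=1, Y=1) weight 2/81
  (W=1, U=0, X=1, Z=2, Y=0) weight 1/81
  (W=1, U=0, X=1, Z=2, Y=1) weight 2/81
  (W=1, U=2, X=0, Z=0, Y=0) weight 1/270
  (W=1, U=2, X=0, Z=0, Y=1) weight 1/135
  … 4 more
Group by U:
  weight(U=0) = 1/9
  weight(U=2) = 1/30
Total weight = 1/9 + 1/30 = 13/90
P(U=0 | obs) = 1/9 / 13/90 = 10/13
P(U=2 | obs) = 1/30 / 13/90 = 3/13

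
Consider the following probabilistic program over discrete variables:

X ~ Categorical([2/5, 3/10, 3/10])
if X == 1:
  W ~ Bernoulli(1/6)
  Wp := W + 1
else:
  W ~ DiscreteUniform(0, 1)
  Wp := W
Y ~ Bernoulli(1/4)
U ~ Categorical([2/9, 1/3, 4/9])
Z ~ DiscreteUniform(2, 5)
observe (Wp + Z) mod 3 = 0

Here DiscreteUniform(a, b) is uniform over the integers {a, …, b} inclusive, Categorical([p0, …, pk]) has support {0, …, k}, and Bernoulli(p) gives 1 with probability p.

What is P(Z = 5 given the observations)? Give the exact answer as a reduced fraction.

Enumerate traces; 54 have nonzero weight after conditioning:
  (X=0, W=0, Y=0, U=0, Z=3) weight 1/120
  (X=0, W=0, Y=0, U=1, Z=3) weight 1/80
  (X=0, W=0, Y=0, U=2, Z=3) weight 1/60
  (X=0, W=0, Y=1, U=0, Z=3) weight 1/360
  (X=0, W=0, Y=1, U=1, Z=3) weight 1/240
  (X=0, W=0, Y=1, U=2, Z=3) weight 1/180
  (X=0, W=1, Y=0, U=0, Z=2) weight 1/120
  (X=0, W=1, Y=0, U=0, Z=5) weight 1/120
  (X=1, W=1, Y=0, U=0, Z=4) weight 1/480
  … 45 more
Group by Z:
  weight(Z=2) = 3/20
  weight(Z=3) = 7/80
  weight(Z=4) = 1/80
  weight(Z=5) = 3/20
Total weight = 3/20 + 7/80 + 1/80 + 3/20 = 2/5
P(Z=2 | obs) = 3/20 / 2/5 = 3/8
P(Z=3 | obs) = 7/80 / 2/5 = 7/32
P(Z=4 | obs) = 1/80 / 2/5 = 1/32
P(Z=5 | obs) = 3/20 / 2/5 = 3/8

P(Z = 5 | obs) = 3/8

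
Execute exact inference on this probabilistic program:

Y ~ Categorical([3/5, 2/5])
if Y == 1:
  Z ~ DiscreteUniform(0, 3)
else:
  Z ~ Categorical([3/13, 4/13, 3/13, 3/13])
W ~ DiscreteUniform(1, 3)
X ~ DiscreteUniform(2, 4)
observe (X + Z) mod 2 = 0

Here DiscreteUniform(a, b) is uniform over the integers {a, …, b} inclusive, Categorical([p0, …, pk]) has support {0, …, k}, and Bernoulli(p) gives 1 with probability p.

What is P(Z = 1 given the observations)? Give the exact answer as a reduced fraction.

P(Z = 1 | obs) = 37/192

Enumerate traces; 36 have nonzero weight after conditioning:
  (Y=0, Z=0, W=1, X=2) weight 1/65
  (Y=0, Z=0, W=1, X=4) weight 1/65
  (Y=0, Z=0, W=2, X=2) weight 1/65
  (Y=0, Z=0, W=2, X=4) weight 1/65
  (Y=0, Z=0, W=3, X=2) weight 1/65
  (Y=0, Z=0, W=3, X=4) weight 1/65
  (Y=0, Z=1, W=1, X=3) weight 4/195
  (Y=0, Z=1, W=2, X=3) weight 4/195
  (Y=0, Z=2, W=1, X=2) weight 1/65
  (Y=0, Z=3, W=1, X=3) weight 1/65
  … 26 more
Group by Z:
  weight(Z=0) = 31/195
  weight(Z=1) = 37/390
  weight(Z=2) = 31/195
  weight(Z=3) = 31/390
Total weight = 31/195 + 37/390 + 31/195 + 31/390 = 32/65
P(Z=0 | obs) = 31/195 / 32/65 = 31/96
P(Z=1 | obs) = 37/390 / 32/65 = 37/192
P(Z=2 | obs) = 31/195 / 32/65 = 31/96
P(Z=3 | obs) = 31/390 / 32/65 = 31/192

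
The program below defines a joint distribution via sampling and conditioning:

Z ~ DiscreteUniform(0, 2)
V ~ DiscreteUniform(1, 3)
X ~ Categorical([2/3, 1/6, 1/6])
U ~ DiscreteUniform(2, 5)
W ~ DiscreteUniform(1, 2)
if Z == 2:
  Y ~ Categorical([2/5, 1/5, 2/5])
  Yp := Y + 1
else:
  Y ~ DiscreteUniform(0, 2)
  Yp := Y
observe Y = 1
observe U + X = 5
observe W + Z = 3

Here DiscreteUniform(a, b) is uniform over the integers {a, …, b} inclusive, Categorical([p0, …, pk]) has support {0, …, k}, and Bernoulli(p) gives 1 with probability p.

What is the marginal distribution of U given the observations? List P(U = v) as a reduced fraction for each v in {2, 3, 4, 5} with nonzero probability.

P(U=3) = 1/6, P(U=4) = 1/6, P(U=5) = 2/3

Enumerate traces; 18 have nonzero weight after conditioning:
  (Z=1, V=1, X=0, U=5, W=2, Y=1) weight 1/324
  (Z=1, V=1, X=1, U=4, W=2, Y=1) weight 1/1296
  (Z=1, V=1, X=2, U=3, W=2, Y=1) weight 1/1296
  (Z=1, V=2, X=0, U=5, W=2, Y=1) weight 1/324
  (Z=1, V=2, X=1, U=4, W=2, Y=1) weight 1/1296
  (Z=1, V=2, X=2, U=3, W=2, Y=1) weight 1/1296
  (Z=1, V=3, X=0, U=5, W=2, Y=1) weight 1/324
  (Z=1, V=3, X=1, U=4, W=2, Y=1) weight 1/1296
  … 10 more
Group by U:
  weight(U=3) = 1/270
  weight(U=4) = 1/270
  weight(U=5) = 2/135
Total weight = 1/270 + 1/270 + 2/135 = 1/45
P(U=3 | obs) = 1/270 / 1/45 = 1/6
P(U=4 | obs) = 1/270 / 1/45 = 1/6
P(U=5 | obs) = 2/135 / 1/45 = 2/3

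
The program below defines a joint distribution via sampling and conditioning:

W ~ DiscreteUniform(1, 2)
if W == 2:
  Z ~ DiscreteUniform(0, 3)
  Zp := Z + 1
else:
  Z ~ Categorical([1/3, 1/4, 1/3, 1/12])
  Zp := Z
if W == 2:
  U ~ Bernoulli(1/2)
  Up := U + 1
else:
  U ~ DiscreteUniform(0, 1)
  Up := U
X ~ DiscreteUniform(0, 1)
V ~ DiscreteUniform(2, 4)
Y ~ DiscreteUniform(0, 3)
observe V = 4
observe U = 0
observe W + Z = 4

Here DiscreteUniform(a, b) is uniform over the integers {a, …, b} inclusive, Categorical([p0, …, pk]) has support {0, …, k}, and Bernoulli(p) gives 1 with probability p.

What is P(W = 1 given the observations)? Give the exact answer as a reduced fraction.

P(W = 1 | obs) = 1/4

Enumerate traces; 16 have nonzero weight after conditioning:
  (W=1, Z=3, U=0, X=0, V=4, Y=0) weight 1/1152
  (W=1, Z=3, U=0, X=0, V=4, Y=1) weight 1/1152
  (W=1, Z=3, U=0, X=0, V=4, Y=2) weight 1/1152
  (W=1, Z=3, U=0, X=0, V=4, Y=3) weight 1/1152
  (W=1, Z=3, U=0, X=1, V=4, Y=0) weight 1/1152
  (W=1, Z=3, U=0, X=1, V=4, Y=1) weight 1/1152
  (W=1, Z=3, U=0, X=1, V=4, Y=2) weight 1/1152
  (W=1, Z=3, U=0, X=1, V=4, Y=3) weight 1/1152
  (W=2, Z=2, U=0, X=0, V=4, Y=0) weight 1/384
  … 7 more
Group by W:
  weight(W=1) = 1/144
  weight(W=2) = 1/48
Total weight = 1/144 + 1/48 = 1/36
P(W=1 | obs) = 1/144 / 1/36 = 1/4
P(W=2 | obs) = 1/48 / 1/36 = 3/4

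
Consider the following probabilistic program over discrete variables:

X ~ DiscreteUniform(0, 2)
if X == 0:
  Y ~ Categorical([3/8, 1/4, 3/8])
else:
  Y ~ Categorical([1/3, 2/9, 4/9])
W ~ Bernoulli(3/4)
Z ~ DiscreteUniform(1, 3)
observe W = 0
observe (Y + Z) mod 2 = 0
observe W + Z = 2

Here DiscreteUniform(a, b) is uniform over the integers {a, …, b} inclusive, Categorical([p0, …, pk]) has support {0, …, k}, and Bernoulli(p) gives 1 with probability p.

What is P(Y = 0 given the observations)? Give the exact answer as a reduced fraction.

Enumerate traces; 6 have nonzero weight after conditioning:
  (X=0, Y=0, W=0, Z=2) weight 1/96
  (X=0, Y=2, W=0, Z=2) weight 1/96
  (X=1, Y=0, W=0, Z=2) weight 1/108
  (X=1, Y=2, W=0, Z=2) weight 1/81
  (X=2, Y=0, W=0, Z=2) weight 1/108
  (X=2, Y=2, W=0, Z=2) weight 1/81
Group by Y:
  weight(Y=0) = 25/864
  weight(Y=2) = 91/2592
Total weight = 25/864 + 91/2592 = 83/1296
P(Y=0 | obs) = 25/864 / 83/1296 = 75/166
P(Y=2 | obs) = 91/2592 / 83/1296 = 91/166

P(Y = 0 | obs) = 75/166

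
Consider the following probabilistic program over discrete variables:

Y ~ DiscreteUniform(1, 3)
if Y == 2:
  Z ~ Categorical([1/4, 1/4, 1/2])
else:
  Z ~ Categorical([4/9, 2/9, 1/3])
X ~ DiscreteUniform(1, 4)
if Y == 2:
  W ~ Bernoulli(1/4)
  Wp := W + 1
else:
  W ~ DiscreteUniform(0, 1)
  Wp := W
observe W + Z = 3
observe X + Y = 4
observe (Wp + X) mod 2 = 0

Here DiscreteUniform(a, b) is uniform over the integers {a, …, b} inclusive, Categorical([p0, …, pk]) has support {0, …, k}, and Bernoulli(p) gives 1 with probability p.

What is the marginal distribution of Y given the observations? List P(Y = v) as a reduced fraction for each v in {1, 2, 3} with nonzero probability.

Enumerate traces; 3 have nonzero weight after conditioning:
  (Y=1, Z=2, X=3, W=1) weight 1/72
  (Y=2, Z=2, X=2, W=1) weight 1/96
  (Y=3, Z=2, X=1, W=1) weight 1/72
Group by Y:
  weight(Y=1) = 1/72
  weight(Y=2) = 1/96
  weight(Y=3) = 1/72
Total weight = 1/72 + 1/96 + 1/72 = 11/288
P(Y=1 | obs) = 1/72 / 11/288 = 4/11
P(Y=2 | obs) = 1/96 / 11/288 = 3/11
P(Y=3 | obs) = 1/72 / 11/288 = 4/11

P(Y=1) = 4/11, P(Y=2) = 3/11, P(Y=3) = 4/11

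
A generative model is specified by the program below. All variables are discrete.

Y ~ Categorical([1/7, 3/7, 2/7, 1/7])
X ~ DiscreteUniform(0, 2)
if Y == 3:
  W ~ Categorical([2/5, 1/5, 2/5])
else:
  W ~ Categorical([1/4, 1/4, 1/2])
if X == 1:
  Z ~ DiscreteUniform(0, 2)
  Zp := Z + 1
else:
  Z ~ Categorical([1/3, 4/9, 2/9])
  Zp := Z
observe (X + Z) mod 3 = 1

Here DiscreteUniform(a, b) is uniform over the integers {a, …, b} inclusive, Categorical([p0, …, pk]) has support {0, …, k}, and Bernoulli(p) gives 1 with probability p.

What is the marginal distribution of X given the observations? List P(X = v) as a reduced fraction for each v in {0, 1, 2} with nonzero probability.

P(X=0) = 4/9, P(X=1) = 1/3, P(X=2) = 2/9

Enumerate traces; 36 have nonzero weight after conditioning:
  (Y=0, X=0, W=0, Z=1) weight 1/189
  (Y=0, X=0, W=1, Z=1) weight 1/189
  (Y=0, X=0, W=2, Z=1) weight 2/189
  (Y=0, X=1, W=0, Z=0) weight 1/252
  (Y=0, X=1, W=1, Z=0) weight 1/252
  (Y=0, X=1, W=2, Z=0) weight 1/126
  (Y=0, X=2, W=0, Z=2) weight 1/378
  (Y=0, X=2, W=1, Z=2) weight 1/378
  … 28 more
Group by X:
  weight(X=0) = 4/27
  weight(X=1) = 1/9
  weight(X=2) = 2/27
Total weight = 4/27 + 1/9 + 2/27 = 1/3
P(X=0 | obs) = 4/27 / 1/3 = 4/9
P(X=1 | obs) = 1/9 / 1/3 = 1/3
P(X=2 | obs) = 2/27 / 1/3 = 2/9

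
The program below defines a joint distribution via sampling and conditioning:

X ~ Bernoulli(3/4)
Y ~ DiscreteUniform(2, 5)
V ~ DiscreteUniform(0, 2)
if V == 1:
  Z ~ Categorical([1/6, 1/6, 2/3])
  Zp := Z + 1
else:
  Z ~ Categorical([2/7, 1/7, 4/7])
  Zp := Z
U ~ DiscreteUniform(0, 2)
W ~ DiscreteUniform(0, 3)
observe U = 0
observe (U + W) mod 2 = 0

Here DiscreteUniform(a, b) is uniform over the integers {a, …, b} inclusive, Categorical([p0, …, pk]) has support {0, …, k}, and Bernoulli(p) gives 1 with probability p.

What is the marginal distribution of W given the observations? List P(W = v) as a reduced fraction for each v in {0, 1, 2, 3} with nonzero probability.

Enumerate traces; 144 have nonzero weight after conditioning:
  (X=0, Y=2, V=0, Z=0, U=0, W=0) weight 1/2016
  (X=0, Y=2, V=0, Z=0, U=0, W=2) weight 1/2016
  (X=0, Y=2, V=0, Z=1, U=0, W=0) weight 1/4032
  (X=0, Y=2, V=0, Z=1, U=0, W=2) weight 1/4032
  (X=0, Y=2, V=0, Z=2, U=0, W=0) weight 1/1008
  (X=0, Y=2, V=0, Z=2, U=0, W=2) weight 1/1008
  (X=0, Y=2, V=1, Z=0, U=0, W=0) weight 1/3456
  (X=0, Y=2, V=1, Z=0, U=0, W=2) weight 1/3456
  … 136 more
Group by W:
  weight(W=0) = 1/12
  weight(W=2) = 1/12
Total weight = 1/12 + 1/12 = 1/6
P(W=0 | obs) = 1/12 / 1/6 = 1/2
P(W=2 | obs) = 1/12 / 1/6 = 1/2

P(W=0) = 1/2, P(W=2) = 1/2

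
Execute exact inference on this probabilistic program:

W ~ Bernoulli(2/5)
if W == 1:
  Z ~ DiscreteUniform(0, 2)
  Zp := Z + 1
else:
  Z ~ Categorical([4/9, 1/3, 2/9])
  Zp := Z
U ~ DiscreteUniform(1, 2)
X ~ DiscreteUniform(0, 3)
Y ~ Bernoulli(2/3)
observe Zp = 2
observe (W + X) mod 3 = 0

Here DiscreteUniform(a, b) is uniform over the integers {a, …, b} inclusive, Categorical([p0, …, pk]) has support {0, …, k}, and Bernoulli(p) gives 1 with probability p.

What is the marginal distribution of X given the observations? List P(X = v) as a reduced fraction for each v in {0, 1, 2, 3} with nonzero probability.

P(X=0) = 1/3, P(X=2) = 1/3, P(X=3) = 1/3

Enumerate traces; 12 have nonzero weight after conditioning:
  (W=0, Z=2, U=1, X=0, Y=0) weight 1/180
  (W=0, Z=2, U=1, X=0, Y=1) weight 1/90
  (W=0, Z=2, U=1, X=3, Y=0) weight 1/180
  (W=0, Z=2, U=1, X=3, Y=1) weight 1/90
  (W=0, Z=2, U=2, X=0, Y=0) weight 1/180
  (W=0, Z=2, U=2, X=0, Y=1) weight 1/90
  (W=0, Z=2, U=2, X=3, Y=0) weight 1/180
  (W=0, Z=2, U=2, X=3, Y=1) weight 1/90
  (W=1, Z=1, U=1, X=2, Y=0) weight 1/180
  … 3 more
Group by X:
  weight(X=0) = 1/30
  weight(X=2) = 1/30
  weight(X=3) = 1/30
Total weight = 1/30 + 1/30 + 1/30 = 1/10
P(X=0 | obs) = 1/30 / 1/10 = 1/3
P(X=2 | obs) = 1/30 / 1/10 = 1/3
P(X=3 | obs) = 1/30 / 1/10 = 1/3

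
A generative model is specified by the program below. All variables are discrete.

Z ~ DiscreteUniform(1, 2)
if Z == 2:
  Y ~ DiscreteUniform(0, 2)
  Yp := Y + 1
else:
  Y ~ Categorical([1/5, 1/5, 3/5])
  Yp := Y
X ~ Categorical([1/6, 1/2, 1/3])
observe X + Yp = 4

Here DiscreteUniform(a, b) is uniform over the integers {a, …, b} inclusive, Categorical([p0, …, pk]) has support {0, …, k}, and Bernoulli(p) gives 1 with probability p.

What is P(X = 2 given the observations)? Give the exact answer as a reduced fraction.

Enumerate traces; 3 have nonzero weight after conditioning:
  (Z=1, Y=2, X=2) weight 1/10
  (Z=2, Y=1, X=2) weight 1/18
  (Z=2, Y=2, X=1) weight 1/12
Group by X:
  weight(X=1) = 1/12
  weight(X=2) = 7/45
Total weight = 1/12 + 7/45 = 43/180
P(X=1 | obs) = 1/12 / 43/180 = 15/43
P(X=2 | obs) = 7/45 / 43/180 = 28/43

P(X = 2 | obs) = 28/43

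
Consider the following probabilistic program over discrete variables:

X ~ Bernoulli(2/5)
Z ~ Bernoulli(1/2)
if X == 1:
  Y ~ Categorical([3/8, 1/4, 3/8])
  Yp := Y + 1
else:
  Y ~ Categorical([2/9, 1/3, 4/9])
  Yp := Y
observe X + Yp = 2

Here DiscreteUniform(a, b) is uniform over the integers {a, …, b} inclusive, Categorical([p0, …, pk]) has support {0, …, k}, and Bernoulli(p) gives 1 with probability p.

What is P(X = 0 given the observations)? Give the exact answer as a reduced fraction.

P(X = 0 | obs) = 16/25

Enumerate traces; 4 have nonzero weight after conditioning:
  (X=0, Z=0, Y=2) weight 2/15
  (X=0, Z=1, Y=2) weight 2/15
  (X=1, Z=0, Y=0) weight 3/40
  (X=1, Z=1, Y=0) weight 3/40
Group by X:
  weight(X=0) = 4/15
  weight(X=1) = 3/20
Total weight = 4/15 + 3/20 = 5/12
P(X=0 | obs) = 4/15 / 5/12 = 16/25
P(X=1 | obs) = 3/20 / 5/12 = 9/25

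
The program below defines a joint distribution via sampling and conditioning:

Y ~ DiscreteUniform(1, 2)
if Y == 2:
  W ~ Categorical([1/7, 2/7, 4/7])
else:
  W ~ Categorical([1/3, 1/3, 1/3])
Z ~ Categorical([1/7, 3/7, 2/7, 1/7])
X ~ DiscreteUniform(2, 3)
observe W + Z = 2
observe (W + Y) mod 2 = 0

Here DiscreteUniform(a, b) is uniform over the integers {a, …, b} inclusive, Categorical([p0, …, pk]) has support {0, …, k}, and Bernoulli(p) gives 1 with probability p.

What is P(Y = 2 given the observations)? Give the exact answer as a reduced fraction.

P(Y = 2 | obs) = 6/13

Enumerate traces; 6 have nonzero weight after conditioning:
  (Y=1, W=1, Z=1, X=2) weight 1/28
  (Y=1, W=1, Z=1, X=3) weight 1/28
  (Y=2, W=0, Z=2, X=2) weight 1/98
  (Y=2, W=0, Z=2, X=3) weight 1/98
  (Y=2, W=2, Z=0, X=2) weight 1/49
  (Y=2, W=2, Z=0, X=3) weight 1/49
Group by Y:
  weight(Y=1) = 1/14
  weight(Y=2) = 3/49
Total weight = 1/14 + 3/49 = 13/98
P(Y=1 | obs) = 1/14 / 13/98 = 7/13
P(Y=2 | obs) = 3/49 / 13/98 = 6/13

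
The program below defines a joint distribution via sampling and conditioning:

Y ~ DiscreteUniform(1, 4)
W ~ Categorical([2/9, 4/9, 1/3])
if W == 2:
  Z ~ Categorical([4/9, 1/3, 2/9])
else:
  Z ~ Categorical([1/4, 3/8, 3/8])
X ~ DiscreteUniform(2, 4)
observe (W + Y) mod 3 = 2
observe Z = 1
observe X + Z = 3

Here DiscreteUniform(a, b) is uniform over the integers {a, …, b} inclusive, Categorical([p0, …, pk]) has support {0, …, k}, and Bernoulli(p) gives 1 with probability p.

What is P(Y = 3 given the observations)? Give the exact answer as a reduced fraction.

P(Y = 3 | obs) = 4/19

Enumerate traces; 4 have nonzero weight after conditioning:
  (Y=1, W=1, Z=1, X=2) weight 1/72
  (Y=2, W=0, Z=1, X=2) weight 1/144
  (Y=3, W=2, Z=1, X=2) weight 1/108
  (Y=4, W=1, Z=1, X=2) weight 1/72
Group by Y:
  weight(Y=1) = 1/72
  weight(Y=2) = 1/144
  weight(Y=3) = 1/108
  weight(Y=4) = 1/72
Total weight = 1/72 + 1/144 + 1/108 + 1/72 = 19/432
P(Y=1 | obs) = 1/72 / 19/432 = 6/19
P(Y=2 | obs) = 1/144 / 19/432 = 3/19
P(Y=3 | obs) = 1/108 / 19/432 = 4/19
P(Y=4 | obs) = 1/72 / 19/432 = 6/19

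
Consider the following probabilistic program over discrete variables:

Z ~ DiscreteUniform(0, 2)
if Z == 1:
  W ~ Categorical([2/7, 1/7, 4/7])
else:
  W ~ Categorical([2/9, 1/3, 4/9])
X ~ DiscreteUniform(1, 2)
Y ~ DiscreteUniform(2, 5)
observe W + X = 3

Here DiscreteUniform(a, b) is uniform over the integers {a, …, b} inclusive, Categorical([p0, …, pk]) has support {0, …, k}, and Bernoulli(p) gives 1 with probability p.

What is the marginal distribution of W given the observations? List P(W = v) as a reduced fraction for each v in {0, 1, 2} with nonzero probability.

Enumerate traces; 24 have nonzero weight after conditioning:
  (Z=0, W=1, X=2, Y=2) weight 1/72
  (Z=0, W=1, X=2, Y=3) weight 1/72
  (Z=0, W=1, X=2, Y=4) weight 1/72
  (Z=0, W=1, X=2, Y=5) weight 1/72
  (Z=0, W=2, X=1, Y=2) weight 1/54
  (Z=0, W=2, X=1, Y=3) weight 1/54
  (Z=0, W=2, X=1, Y=4) weight 1/54
  (Z=0, W=2, X=1, Y=5) weight 1/54
  … 16 more
Group by W:
  weight(W=1) = 17/126
  weight(W=2) = 46/189
Total weight = 17/126 + 46/189 = 143/378
P(W=1 | obs) = 17/126 / 143/378 = 51/143
P(W=2 | obs) = 46/189 / 143/378 = 92/143

P(W=1) = 51/143, P(W=2) = 92/143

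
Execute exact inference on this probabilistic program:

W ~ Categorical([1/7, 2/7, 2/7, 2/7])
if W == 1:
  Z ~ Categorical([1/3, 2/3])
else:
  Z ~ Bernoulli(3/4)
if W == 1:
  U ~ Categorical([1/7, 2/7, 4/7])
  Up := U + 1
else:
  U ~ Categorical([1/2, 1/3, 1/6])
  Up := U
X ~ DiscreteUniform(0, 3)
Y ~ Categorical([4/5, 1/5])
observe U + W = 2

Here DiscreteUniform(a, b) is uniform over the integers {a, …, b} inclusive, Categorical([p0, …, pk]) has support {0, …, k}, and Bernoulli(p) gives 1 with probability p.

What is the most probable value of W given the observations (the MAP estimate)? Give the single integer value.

argmax_v P(W = v | obs) = 2

Enumerate traces; 48 have nonzero weight after conditioning:
  (W=0, Z=0, U=2, X=0, Y=0) weight 1/840
  (W=0, Z=0, U=2, X=0, Y=1) weight 1/3360
  (W=0, Z=0, U=2, X=1, Y=0) weight 1/840
  (W=0, Z=0, U=2, X=1, Y=1) weight 1/3360
  (W=0, Z=0, U=2, X=2, Y=0) weight 1/840
  (W=0, Z=0, U=2, X=2, Y=1) weight 1/3360
  (W=0, Z=0, U=2, X=3, Y=0) weight 1/840
  (W=0, Z=0, U=2, X=3, Y=1) weight 1/3360
  (W=1, Z=0, U=1, X=0, Y=0) weight 4/735
  (W=2, Z=0, U=0, X=0, Y=0) weight 1/140
  … 38 more
Group by W:
  weight(W=0) = 1/42
  weight(W=1) = 4/49
  weight(W=2) = 1/7
Total weight = 1/42 + 4/49 + 1/7 = 73/294
P(W=0 | obs) = 1/42 / 73/294 = 7/73
P(W=1 | obs) = 4/49 / 73/294 = 24/73
P(W=2 | obs) = 1/7 / 73/294 = 42/73
argmax = 2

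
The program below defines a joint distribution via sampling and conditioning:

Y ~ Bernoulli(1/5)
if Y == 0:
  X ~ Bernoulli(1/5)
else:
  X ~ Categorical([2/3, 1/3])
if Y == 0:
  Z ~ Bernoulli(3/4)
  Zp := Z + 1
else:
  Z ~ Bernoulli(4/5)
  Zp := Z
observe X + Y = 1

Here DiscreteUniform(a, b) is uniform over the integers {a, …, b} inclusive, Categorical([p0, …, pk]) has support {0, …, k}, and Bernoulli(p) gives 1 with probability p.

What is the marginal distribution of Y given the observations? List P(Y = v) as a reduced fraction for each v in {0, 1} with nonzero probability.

P(Y=0) = 6/11, P(Y=1) = 5/11

Enumerate traces; 4 have nonzero weight after conditioning:
  (Y=0, X=1, Z=0) weight 1/25
  (Y=0, X=1, Z=1) weight 3/25
  (Y=1, X=0, Z=0) weight 2/75
  (Y=1, X=0, Z=1) weight 8/75
Group by Y:
  weight(Y=0) = 4/25
  weight(Y=1) = 2/15
Total weight = 4/25 + 2/15 = 22/75
P(Y=0 | obs) = 4/25 / 22/75 = 6/11
P(Y=1 | obs) = 2/15 / 22/75 = 5/11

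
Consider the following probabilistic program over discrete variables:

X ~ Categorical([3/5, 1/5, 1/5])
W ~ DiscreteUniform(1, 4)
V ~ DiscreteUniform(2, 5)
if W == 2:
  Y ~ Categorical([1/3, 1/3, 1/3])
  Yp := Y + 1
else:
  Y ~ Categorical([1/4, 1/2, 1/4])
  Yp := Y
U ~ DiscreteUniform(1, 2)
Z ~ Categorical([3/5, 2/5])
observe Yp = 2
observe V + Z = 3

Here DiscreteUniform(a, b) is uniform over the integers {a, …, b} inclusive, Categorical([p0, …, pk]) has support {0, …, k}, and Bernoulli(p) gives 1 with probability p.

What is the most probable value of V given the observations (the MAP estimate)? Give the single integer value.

argmax_v P(V = v | obs) = 3

Enumerate traces; 48 have nonzero weight after conditioning:
  (X=0, W=1, V=2, Y=2, U=1, Z=1) weight 3/1600
  (X=0, W=1, V=2, Y=2, U=2, Z=1) weight 3/1600
  (X=0, W=1, V=3, Y=2, U=1, Z=0) weight 9/3200
  (X=0, W=1, V=3, Y=2, U=2, Z=0) weight 9/3200
  (X=0, W=2, V=2, Y=1, U=1, Z=1) weight 1/400
  (X=0, W=2, V=2, Y=1, U=2, Z=1) weight 1/400
  (X=0, W=2, V=3, Y=1, U=1, Z=0) weight 3/800
  (X=0, W=2, V=3, Y=1, U=2, Z=0) weight 3/800
  … 40 more
Group by V:
  weight(V=2) = 13/480
  weight(V=3) = 13/320
Total weight = 13/480 + 13/320 = 13/192
P(V=2 | obs) = 13/480 / 13/192 = 2/5
P(V=3 | obs) = 13/320 / 13/192 = 3/5
argmax = 3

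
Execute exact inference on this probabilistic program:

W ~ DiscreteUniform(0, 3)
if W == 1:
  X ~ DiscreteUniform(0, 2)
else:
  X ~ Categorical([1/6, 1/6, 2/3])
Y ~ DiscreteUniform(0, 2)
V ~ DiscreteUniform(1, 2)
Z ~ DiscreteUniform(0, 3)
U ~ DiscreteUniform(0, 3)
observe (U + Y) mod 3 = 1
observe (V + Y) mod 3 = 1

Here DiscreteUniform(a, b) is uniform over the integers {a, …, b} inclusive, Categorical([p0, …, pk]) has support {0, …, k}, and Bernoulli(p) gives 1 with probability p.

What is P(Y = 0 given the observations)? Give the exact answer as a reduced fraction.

P(Y = 0 | obs) = 1/2

Enumerate traces; 96 have nonzero weight after conditioning:
  (W=0, X=0, Y=0, V=1, Z=0, U=1) weight 1/2304
  (W=0, X=0, Y=0, V=1, Z=1, U=1) weight 1/2304
  (W=0, X=0, Y=0, V=1, Z=2, U=1) weight 1/2304
  (W=0, X=0, Y=0, V=1, Z=3, U=1) weight 1/2304
  (W=0, X=0, Y=2, V=2, Z=0, U=2) weight 1/2304
  (W=0, X=0, Y=2, V=2, Z=1, U=2) weight 1/2304
  (W=0, X=0, Y=2, V=2, Z=2, U=2) weight 1/2304
  (W=0, X=0, Y=2, V=2, Z=3, U=2) weight 1/2304
  … 88 more
Group by Y:
  weight(Y=0) = 1/24
  weight(Y=2) = 1/24
Total weight = 1/24 + 1/24 = 1/12
P(Y=0 | obs) = 1/24 / 1/12 = 1/2
P(Y=2 | obs) = 1/24 / 1/12 = 1/2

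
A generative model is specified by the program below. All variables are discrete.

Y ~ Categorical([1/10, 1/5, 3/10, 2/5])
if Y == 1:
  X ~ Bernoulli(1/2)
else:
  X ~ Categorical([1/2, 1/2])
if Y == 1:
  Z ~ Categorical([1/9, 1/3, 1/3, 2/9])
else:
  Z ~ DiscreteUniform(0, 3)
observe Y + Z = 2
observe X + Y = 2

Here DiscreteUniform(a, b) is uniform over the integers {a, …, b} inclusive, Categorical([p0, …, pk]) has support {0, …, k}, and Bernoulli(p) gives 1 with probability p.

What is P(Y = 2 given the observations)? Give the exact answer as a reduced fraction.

P(Y = 2 | obs) = 9/17

Enumerate traces; 2 have nonzero weight after conditioning:
  (Y=1, X=1, Z=1) weight 1/30
  (Y=2, X=0, Z=0) weight 3/80
Group by Y:
  weight(Y=1) = 1/30
  weight(Y=2) = 3/80
Total weight = 1/30 + 3/80 = 17/240
P(Y=1 | obs) = 1/30 / 17/240 = 8/17
P(Y=2 | obs) = 3/80 / 17/240 = 9/17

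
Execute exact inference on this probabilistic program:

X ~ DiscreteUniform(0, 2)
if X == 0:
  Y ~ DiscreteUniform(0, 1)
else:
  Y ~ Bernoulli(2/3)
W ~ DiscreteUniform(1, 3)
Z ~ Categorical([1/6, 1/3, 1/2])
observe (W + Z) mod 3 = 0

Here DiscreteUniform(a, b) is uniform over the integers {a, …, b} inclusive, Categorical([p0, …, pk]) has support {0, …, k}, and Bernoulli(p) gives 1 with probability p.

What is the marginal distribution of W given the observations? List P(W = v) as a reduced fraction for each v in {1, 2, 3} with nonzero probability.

P(W=1) = 1/2, P(W=2) = 1/3, P(W=3) = 1/6

Enumerate traces; 18 have nonzero weight after conditioning:
  (X=0, Y=0, W=1, Z=2) weight 1/36
  (X=0, Y=0, W=2, Z=1) weight 1/54
  (X=0, Y=0, W=3, Z=0) weight 1/108
  (X=0, Y=1, W=1, Z=2) weight 1/36
  (X=0, Y=1, W=2, Z=1) weight 1/54
  (X=0, Y=1, W=3, Z=0) weight 1/108
  (X=1, Y=0, W=1, Z=2) weight 1/54
  (X=1, Y=0, W=2, Z=1) weight 1/81
  … 10 more
Group by W:
  weight(W=1) = 1/6
  weight(W=2) = 1/9
  weight(W=3) = 1/18
Total weight = 1/6 + 1/9 + 1/18 = 1/3
P(W=1 | obs) = 1/6 / 1/3 = 1/2
P(W=2 | obs) = 1/9 / 1/3 = 1/3
P(W=3 | obs) = 1/18 / 1/3 = 1/6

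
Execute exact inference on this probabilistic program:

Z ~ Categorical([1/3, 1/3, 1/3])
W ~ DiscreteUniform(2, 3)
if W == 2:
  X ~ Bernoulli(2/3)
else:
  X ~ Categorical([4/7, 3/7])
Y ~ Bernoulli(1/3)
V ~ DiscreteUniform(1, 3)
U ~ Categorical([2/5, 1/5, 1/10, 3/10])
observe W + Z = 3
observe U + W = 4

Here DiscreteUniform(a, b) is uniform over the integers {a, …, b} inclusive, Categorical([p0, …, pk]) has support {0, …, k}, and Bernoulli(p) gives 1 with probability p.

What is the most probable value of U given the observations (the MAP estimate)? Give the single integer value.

argmax_v P(U = v | obs) = 1

Enumerate traces; 24 have nonzero weight after conditioning:
  (Z=0, W=3, X=0, Y=0, V=1, U=1) weight 4/945
  (Z=0, W=3, X=0, Y=0, V=2, U=1) weight 4/945
  (Z=0, W=3, X=0, Y=0, V=3, U=1) weight 4/945
  (Z=0, W=3, X=0, Y=1, V=1, U=1) weight 2/945
  (Z=0, W=3, X=0, Y=1, V=2, U=1) weight 2/945
  (Z=0, W=3, X=0, Y=1, V=3, U=1) weight 2/945
  (Z=0, W=3, X=1, Y=0, V=1, U=1) weight 1/315
  (Z=0, W=3, X=1, Y=0, V=2, U=1) weight 1/315
  (Z=1, W=2, X=0, Y=0, V=1, U=2) weight 1/810
  … 15 more
Group by U:
  weight(U=1) = 1/30
  weight(U=2) = 1/60
Total weight = 1/30 + 1/60 = 1/20
P(U=1 | obs) = 1/30 / 1/20 = 2/3
P(U=2 | obs) = 1/60 / 1/20 = 1/3
argmax = 1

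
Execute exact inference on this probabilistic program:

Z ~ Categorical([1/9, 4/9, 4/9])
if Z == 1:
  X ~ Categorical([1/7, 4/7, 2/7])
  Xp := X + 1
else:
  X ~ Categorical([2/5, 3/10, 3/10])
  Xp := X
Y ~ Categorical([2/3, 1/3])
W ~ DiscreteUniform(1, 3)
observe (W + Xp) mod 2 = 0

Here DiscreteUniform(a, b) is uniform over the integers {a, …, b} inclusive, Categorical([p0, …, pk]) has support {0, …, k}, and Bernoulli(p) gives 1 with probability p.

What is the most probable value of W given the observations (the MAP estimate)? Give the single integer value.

Enumerate traces; 26 have nonzero weight after conditioning:
  (Z=0, X=0, Y=0, W=2) weight 4/405
  (Z=0, X=0, Y=1, W=2) weight 2/405
  (Z=0, X=1, Y=0, W=1) weight 1/135
  (Z=0, X=1, Y=0, W=3) weight 1/135
  (Z=0, X=1, Y=1, W=1) weight 1/270
  (Z=0, X=1, Y=1, W=3) weight 1/270
  (Z=0, X=2, Y=0, W=2) weight 1/135
  (Z=0, X=2, Y=1, W=2) weight 1/270
  … 18 more
Group by W:
  weight(W=1) = 5/42
  weight(W=2) = 3/14
  weight(W=3) = 5/42
Total weight = 5/42 + 3/14 + 5/42 = 19/42
P(W=1 | obs) = 5/42 / 19/42 = 5/19
P(W=2 | obs) = 3/14 / 19/42 = 9/19
P(W=3 | obs) = 5/42 / 19/42 = 5/19
argmax = 2

argmax_v P(W = v | obs) = 2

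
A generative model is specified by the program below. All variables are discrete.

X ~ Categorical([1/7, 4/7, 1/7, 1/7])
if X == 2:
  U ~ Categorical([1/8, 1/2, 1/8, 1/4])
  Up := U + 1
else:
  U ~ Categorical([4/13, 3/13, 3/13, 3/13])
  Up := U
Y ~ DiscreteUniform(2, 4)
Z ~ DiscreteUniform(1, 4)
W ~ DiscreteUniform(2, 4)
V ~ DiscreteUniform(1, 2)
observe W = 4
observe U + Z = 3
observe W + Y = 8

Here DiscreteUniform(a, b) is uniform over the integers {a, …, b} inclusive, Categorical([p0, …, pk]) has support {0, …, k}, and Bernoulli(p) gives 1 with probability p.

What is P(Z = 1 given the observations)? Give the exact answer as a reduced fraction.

P(Z = 1 | obs) = 157/558

Enumerate traces; 24 have nonzero weight after conditioning:
  (X=0, U=0, Y=4, Z=3, W=4, V=1) weight 1/1638
  (X=0, U=0, Y=4, Z=3, W=4, V=2) weight 1/1638
  (X=0, U=1, Y=4, Z=2, W=4, V=1) weight 1/2184
  (X=0, U=1, Y=4, Z=2, W=4, V=2) weight 1/2184
  (X=0, U=2, Y=4, Z=1, W=4, V=1) weight 1/2184
  (X=0, U=2, Y=4, Z=1, W=4, V=2) weight 1/2184
  (X=1, U=0, Y=4, Z=3, W=4, V=1) weight 2/819
  (X=1, U=0, Y=4, Z=3, W=4, V=2) weight 2/819
  … 16 more
Group by Z:
  weight(Z=1) = 157/26208
  weight(Z=2) = 7/936
  weight(Z=3) = 205/26208
Total weight = 157/26208 + 7/936 + 205/26208 = 31/1456
P(Z=1 | obs) = 157/26208 / 31/1456 = 157/558
P(Z=2 | obs) = 7/936 / 31/1456 = 98/279
P(Z=3 | obs) = 205/26208 / 31/1456 = 205/558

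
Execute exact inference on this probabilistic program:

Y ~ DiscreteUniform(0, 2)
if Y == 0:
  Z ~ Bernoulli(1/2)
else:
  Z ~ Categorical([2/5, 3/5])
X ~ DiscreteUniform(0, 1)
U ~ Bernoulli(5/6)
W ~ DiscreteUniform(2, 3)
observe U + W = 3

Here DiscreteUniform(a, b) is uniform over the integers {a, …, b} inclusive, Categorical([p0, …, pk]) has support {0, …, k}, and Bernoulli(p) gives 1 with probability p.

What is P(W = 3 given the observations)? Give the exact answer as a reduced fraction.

P(W = 3 | obs) = 1/6

Enumerate traces; 24 have nonzero weight after conditioning:
  (Y=0, Z=0, X=0, U=0, W=3) weight 1/144
  (Y=0, Z=0, X=0, U=1, W=2) weight 5/144
  (Y=0, Z=0, X=1, U=0, W=3) weight 1/144
  (Y=0, Z=0, X=1, U=1, W=2) weight 5/144
  (Y=0, Z=1, X=0, U=0, W=3) weight 1/144
  (Y=0, Z=1, X=0, U=1, W=2) weight 5/144
  (Y=0, Z=1, X=1, U=0, W=3) weight 1/144
  (Y=0, Z=1, X=1, U=1, W=2) weight 5/144
  … 16 more
Group by W:
  weight(W=2) = 5/12
  weight(W=3) = 1/12
Total weight = 5/12 + 1/12 = 1/2
P(W=2 | obs) = 5/12 / 1/2 = 5/6
P(W=3 | obs) = 1/12 / 1/2 = 1/6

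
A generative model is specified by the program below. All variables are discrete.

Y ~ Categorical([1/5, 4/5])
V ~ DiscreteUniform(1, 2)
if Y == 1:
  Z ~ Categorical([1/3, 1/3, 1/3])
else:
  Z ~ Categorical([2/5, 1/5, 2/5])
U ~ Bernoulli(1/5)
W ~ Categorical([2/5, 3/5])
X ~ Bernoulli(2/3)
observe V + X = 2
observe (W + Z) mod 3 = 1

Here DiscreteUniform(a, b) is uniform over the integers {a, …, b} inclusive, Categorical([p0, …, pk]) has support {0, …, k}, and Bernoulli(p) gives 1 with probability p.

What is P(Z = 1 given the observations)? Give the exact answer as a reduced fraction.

Enumerate traces; 16 have nonzero weight after conditioning:
  (Y=0, V=1, Z=0, U=0, W=1, X=1) weight 8/625
  (Y=0, V=1, Z=0, U=1, W=1, X=1) weight 2/625
  (Y=0, V=1, Z=1, U=0, W=0, X=1) weight 8/1875
  (Y=0, V=1, Z=1, U=1, W=0, X=1) weight 2/1875
  (Y=0, V=2, Z=0, U=0, W=1, X=0) weight 4/625
  (Y=0, V=2, Z=0, U=1, W=1, X=0) weight 1/625
  (Y=0, V=2, Z=1, U=0, W=0, X=0) weight 4/1875
  (Y=0, V=2, Z=1, U=1, W=0, X=0) weight 1/1875
  … 8 more
Group by Z:
  weight(Z=0) = 13/125
  weight(Z=1) = 23/375
Total weight = 13/125 + 23/375 = 62/375
P(Z=0 | obs) = 13/125 / 62/375 = 39/62
P(Z=1 | obs) = 23/375 / 62/375 = 23/62

P(Z = 1 | obs) = 23/62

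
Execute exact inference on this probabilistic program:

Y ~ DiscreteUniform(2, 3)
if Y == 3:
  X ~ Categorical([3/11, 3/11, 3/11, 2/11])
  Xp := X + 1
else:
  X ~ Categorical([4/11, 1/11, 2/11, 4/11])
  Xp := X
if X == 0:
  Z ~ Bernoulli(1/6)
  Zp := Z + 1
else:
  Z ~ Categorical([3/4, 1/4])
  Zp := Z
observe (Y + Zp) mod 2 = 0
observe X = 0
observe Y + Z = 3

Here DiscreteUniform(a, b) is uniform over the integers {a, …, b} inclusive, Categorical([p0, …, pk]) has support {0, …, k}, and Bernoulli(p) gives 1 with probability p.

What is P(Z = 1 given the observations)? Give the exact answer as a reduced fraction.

P(Z = 1 | obs) = 4/19

Enumerate traces; 2 have nonzero weight after conditioning:
  (Y=2, X=0, Z=1) weight 1/33
  (Y=3, X=0, Z=0) weight 5/44
Group by Z:
  weight(Z=0) = 5/44
  weight(Z=1) = 1/33
Total weight = 5/44 + 1/33 = 19/132
P(Z=0 | obs) = 5/44 / 19/132 = 15/19
P(Z=1 | obs) = 1/33 / 19/132 = 4/19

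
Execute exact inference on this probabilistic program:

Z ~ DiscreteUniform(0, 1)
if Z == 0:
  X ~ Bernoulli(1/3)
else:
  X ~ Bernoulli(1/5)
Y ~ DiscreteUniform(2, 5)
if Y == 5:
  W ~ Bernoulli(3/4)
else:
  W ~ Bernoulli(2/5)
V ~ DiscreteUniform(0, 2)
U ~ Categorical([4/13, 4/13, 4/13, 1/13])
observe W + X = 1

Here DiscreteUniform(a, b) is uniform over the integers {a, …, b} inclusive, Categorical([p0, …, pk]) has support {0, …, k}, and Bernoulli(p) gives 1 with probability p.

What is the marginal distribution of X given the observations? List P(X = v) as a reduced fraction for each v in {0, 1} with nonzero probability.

Enumerate traces; 192 have nonzero weight after conditioning:
  (Z=0, X=0, Y=2, W=1, V=0, U=0) weight 2/585
  (Z=0, X=0, Y=2, W=1, V=0, U=1) weight 2/585
  (Z=0, X=0, Y=2, W=1, V=0, U=2) weight 2/585
  (Z=0, X=0, Y=2, W=1, V=0, U=3) weight 1/1170
  (Z=0, X=0, Y=2, W=1, V=1, U=0) weight 2/585
  (Z=0, X=0, Y=2, W=1, V=1, U=1) weight 2/585
  (Z=0, X=0, Y=2, W=1, V=1, U=2) weight 2/585
  (Z=0, X=0, Y=2, W=1, V=1, U=3) weight 1/1170
  (Z=0, X=1, Y=2, W=0, V=0, U=0) weight 1/390
  … 183 more
Group by X:
  weight(X=0) = 143/400
  weight(X=1) = 41/300
Total weight = 143/400 + 41/300 = 593/1200
P(X=0 | obs) = 143/400 / 593/1200 = 429/593
P(X=1 | obs) = 41/300 / 593/1200 = 164/593

P(X=0) = 429/593, P(X=1) = 164/593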